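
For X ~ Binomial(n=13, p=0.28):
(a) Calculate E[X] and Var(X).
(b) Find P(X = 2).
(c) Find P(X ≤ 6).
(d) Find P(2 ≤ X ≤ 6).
(a) E[X] = 3.6400, Var(X) = 2.6208
(b) P(X = 2) = 0.164842
(c) P(X ≤ 6) = 0.955951
(d) P(2 ≤ X ≤ 6) = 0.871330

We have X ~ Binomial(n=13, p=0.28).

(a) Moments:
E[X] = 3.6400
Var(X) = 2.6208
σ = √Var(X) = 1.6189

(b) Point probability using PMF:
P(X = 2) = 0.164842

(c) Cumulative probability using CDF:
P(X ≤ 6) = F(6) = 0.955951

(d) Range probability:
P(2 ≤ X ≤ 6) = P(X ≤ 6) - P(X ≤ 1)
                   = F(6) - F(1)
                   = 0.955951 - 0.084621
                   = 0.871330

This means approximately 87.1% of outcomes fall in the interval [2, 6].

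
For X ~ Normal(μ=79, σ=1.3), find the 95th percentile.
81.1383

We have X ~ Normal(μ=79, σ=1.3).

We want to find x such that P(X ≤ x) = 0.95.

This is the 95th percentile, which means 95% of values fall below this point.

Using the inverse CDF (quantile function):
x = F⁻¹(0.95) = 81.1383

Verification: P(X ≤ 81.1383) = 0.95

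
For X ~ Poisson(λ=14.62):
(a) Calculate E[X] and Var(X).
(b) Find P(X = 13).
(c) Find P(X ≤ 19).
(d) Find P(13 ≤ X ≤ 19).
(a) E[X] = 14.6200, Var(X) = 14.6200
(b) P(X = 13) = 0.100150
(c) P(X ≤ 19) = 0.895324
(d) P(13 ≤ X ≤ 19) = 0.595043

We have X ~ Poisson(λ=14.62).

(a) Moments:
E[X] = 14.6200
Var(X) = 14.6200
σ = √Var(X) = 3.8236

(b) Point probability using PMF:
P(X = 13) = 0.100150

(c) Cumulative probability using CDF:
P(X ≤ 19) = F(19) = 0.895324

(d) Range probability:
P(13 ≤ X ≤ 19) = P(X ≤ 19) - P(X ≤ 12)
                   = F(19) - F(12)
                   = 0.895324 - 0.300282
                   = 0.595043

This means approximately 59.5% of outcomes fall in the interval [13, 19].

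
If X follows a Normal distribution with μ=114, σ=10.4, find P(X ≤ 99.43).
0.080613

We have X ~ Normal(μ=114, σ=10.4).

The CDF gives us P(X ≤ k).

Using the CDF:
P(X ≤ 99.43) = 0.080613

This means there's approximately a 8.1% chance that X is at most 99.43.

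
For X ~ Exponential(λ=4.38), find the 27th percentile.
0.0719

We have X ~ Exponential(λ=4.38).

We want to find x such that P(X ≤ x) = 0.27.

This is the 27th percentile, which means 27% of values fall below this point.

Using the inverse CDF (quantile function):
x = F⁻¹(0.27) = 0.0719

Verification: P(X ≤ 0.0719) = 0.27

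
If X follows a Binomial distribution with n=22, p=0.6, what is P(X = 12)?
0.147598

We have X ~ Binomial(n=22, p=0.6).

For a Binomial distribution, the PMF gives us the probability of each outcome.

Using the PMF formula:
P(X = 12) = 0.147598

Rounded to 4 decimal places: 0.1476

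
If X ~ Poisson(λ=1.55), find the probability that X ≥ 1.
0.787752

We have X ~ Poisson(λ=1.55).

For discrete distributions, P(X ≥ 1) = 1 - P(X ≤ 0).

P(X ≤ 0) = 0.212248
P(X ≥ 1) = 1 - 0.212248 = 0.787752

So there's approximately a 78.8% chance that X is at least 1.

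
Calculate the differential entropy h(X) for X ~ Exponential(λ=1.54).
0.5682 nats

We have X ~ Exponential(λ=1.54).

The differential entropy measures the uncertainty or information content of the distribution.

For an Exponential distribution with λ=1.54:
h(X) = 0.5682 nats

(In bits, this would be 0.8198 bits.)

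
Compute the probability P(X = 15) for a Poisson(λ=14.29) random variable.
0.100674

We have X ~ Poisson(λ=14.29).

For a Poisson distribution, the PMF gives us the probability of each outcome.

Using the PMF formula:
P(X = 15) = 0.100674

Rounded to 4 decimal places: 0.1007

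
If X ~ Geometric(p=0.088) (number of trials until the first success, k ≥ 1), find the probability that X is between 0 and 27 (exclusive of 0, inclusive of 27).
0.916850

We have X ~ Geometric(p=0.088) (number of trials until the first success, k ≥ 1).

To find P(0 < X ≤ 27), we use:
P(0 < X ≤ 27) = P(X ≤ 27) - P(X ≤ 0)
                 = F(27) - F(0)
                 = 0.916850 - 0.000000
                 = 0.916850

So there's approximately a 91.7% chance that X falls in this range.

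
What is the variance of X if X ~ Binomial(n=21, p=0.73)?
4.1391

We have X ~ Binomial(n=21, p=0.73).

For a Binomial distribution with n=21, p=0.73:
Var(X) = 4.1391

The variance measures the spread of the distribution around the mean.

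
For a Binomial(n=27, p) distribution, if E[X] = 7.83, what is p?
p = 0.29

For a Binomial(n, p) distribution:
E[X] = n × p

Given n = 27 and E[X] = 7.83:
7.83 = 27 × p
p = 7.83 / 27 = 0.29

Verification: Binomial(27, 0.29) has E[X] = 7.83 ✓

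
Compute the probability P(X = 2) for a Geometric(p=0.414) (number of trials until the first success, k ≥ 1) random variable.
0.242604

We have X ~ Geometric(p=0.414) (number of trials until the first success, k ≥ 1).

For a Geometric distribution, the PMF gives us the probability of each outcome.

Using the PMF formula:
P(X = 2) = 0.242604

Rounded to 4 decimal places: 0.2426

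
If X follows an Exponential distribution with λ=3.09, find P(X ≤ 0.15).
0.370922

We have X ~ Exponential(λ=3.09).

The CDF gives us P(X ≤ k).

Using the CDF:
P(X ≤ 0.15) = 0.370922

This means there's approximately a 37.1% chance that X is at most 0.15.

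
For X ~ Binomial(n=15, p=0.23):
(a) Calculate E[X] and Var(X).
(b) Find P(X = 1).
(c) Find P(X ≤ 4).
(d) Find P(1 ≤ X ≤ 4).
(a) E[X] = 3.4500, Var(X) = 2.6565
(b) P(X = 1) = 0.088857
(c) P(X ≤ 4) = 0.750459
(d) P(1 ≤ X ≤ 4) = 0.730627

We have X ~ Binomial(n=15, p=0.23).

(a) Moments:
E[X] = 3.4500
Var(X) = 2.6565
σ = √Var(X) = 1.6299

(b) Point probability using PMF:
P(X = 1) = 0.088857

(c) Cumulative probability using CDF:
P(X ≤ 4) = F(4) = 0.750459

(d) Range probability:
P(1 ≤ X ≤ 4) = P(X ≤ 4) - P(X ≤ 0)
                   = F(4) - F(0)
                   = 0.750459 - 0.019832
                   = 0.730627

This means approximately 73.1% of outcomes fall in the interval [1, 4].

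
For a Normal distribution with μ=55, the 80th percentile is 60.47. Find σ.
σ = 6.4994

For X ~ Normal(μ, σ), the p-th percentile satisfies x = μ + z_p × σ,
where z_p = Φ⁻¹(p) is the standard normal quantile.

Step 1: z_{0.8} = Φ⁻¹(0.8) = 0.8416

Step 2: Solve for σ:
60.47 = 55 + 0.8416 × σ
σ = (60.47 - 55) / 0.8416
σ = 5.47 / 0.8416
σ = 6.4994

Verification: μ + z × σ = 55 + 0.8416 × 6.4994 = 60.47 ✓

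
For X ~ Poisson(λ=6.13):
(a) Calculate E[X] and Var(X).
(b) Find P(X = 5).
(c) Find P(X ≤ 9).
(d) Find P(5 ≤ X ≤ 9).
(a) E[X] = 6.1300, Var(X) = 6.1300
(b) P(X = 5) = 0.156999
(c) P(X ≤ 9) = 0.906836
(d) P(5 ≤ X ≤ 9) = 0.638804

We have X ~ Poisson(λ=6.13).

(a) Moments:
E[X] = 6.1300
Var(X) = 6.1300
σ = √Var(X) = 2.4759

(b) Point probability using PMF:
P(X = 5) = 0.156999

(c) Cumulative probability using CDF:
P(X ≤ 9) = F(9) = 0.906836

(d) Range probability:
P(5 ≤ X ≤ 9) = P(X ≤ 9) - P(X ≤ 4)
                   = F(9) - F(4)
                   = 0.906836 - 0.268033
                   = 0.638804

This means approximately 63.9% of outcomes fall in the interval [5, 9].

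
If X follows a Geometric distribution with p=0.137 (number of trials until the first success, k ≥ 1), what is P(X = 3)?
0.102033

We have X ~ Geometric(p=0.137) (number of trials until the first success, k ≥ 1).

For a Geometric distribution, the PMF gives us the probability of each outcome.

Using the PMF formula:
P(X = 3) = 0.102033

Rounded to 4 decimal places: 0.1020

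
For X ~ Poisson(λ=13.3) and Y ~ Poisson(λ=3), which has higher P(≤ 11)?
Y has higher probability (P(Y ≤ 11) = 0.9999 > P(X ≤ 11) = 0.3234)

Compute P(≤ 11) for each distribution:

X ~ Poisson(λ=13.3):
P(X ≤ 11) = 0.3234

Y ~ Poisson(λ=3):
P(Y ≤ 11) = 0.9999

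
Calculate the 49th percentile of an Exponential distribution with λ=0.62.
1.0860

We have X ~ Exponential(λ=0.62).

We want to find x such that P(X ≤ x) = 0.49.

This is the 49th percentile, which means 49% of values fall below this point.

Using the inverse CDF (quantile function):
x = F⁻¹(0.49) = 1.0860

Verification: P(X ≤ 1.0860) = 0.49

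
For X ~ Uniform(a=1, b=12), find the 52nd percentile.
6.7200

We have X ~ Uniform(a=1, b=12).

We want to find x such that P(X ≤ x) = 0.52.

This is the 52nd percentile, which means 52% of values fall below this point.

Using the inverse CDF (quantile function):
x = F⁻¹(0.52) = 6.7200

Verification: P(X ≤ 6.7200) = 0.52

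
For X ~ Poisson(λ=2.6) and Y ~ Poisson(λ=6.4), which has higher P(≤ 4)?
X has higher probability (P(X ≤ 4) = 0.8774 > P(Y ≤ 4) = 0.2351)

Compute P(≤ 4) for each distribution:

X ~ Poisson(λ=2.6):
P(X ≤ 4) = 0.8774

Y ~ Poisson(λ=6.4):
P(Y ≤ 4) = 0.2351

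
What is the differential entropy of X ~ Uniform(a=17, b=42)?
3.2189 nats

We have X ~ Uniform(a=17, b=42).

The differential entropy measures the uncertainty or information content of the distribution.

For a Uniform distribution with a=17, b=42:
h(X) = 3.2189 nats

(In bits, this would be 4.6439 bits.)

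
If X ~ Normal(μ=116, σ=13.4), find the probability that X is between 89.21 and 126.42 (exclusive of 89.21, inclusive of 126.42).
0.758811

We have X ~ Normal(μ=116, σ=13.4).

To find P(89.21 < X ≤ 126.42), we use:
P(89.21 < X ≤ 126.42) = P(X ≤ 126.42) - P(X ≤ 89.21)
                 = F(126.42) - F(89.21)
                 = 0.781601 - 0.022790
                 = 0.758811

So there's approximately a 75.9% chance that X falls in this range.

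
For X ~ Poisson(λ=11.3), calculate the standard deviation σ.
3.3615

We have X ~ Poisson(λ=11.3).

For a Poisson distribution with λ=11.3:
σ = √Var(X) = 3.3615

The standard deviation is the square root of the variance.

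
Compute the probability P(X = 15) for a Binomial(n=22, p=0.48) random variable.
0.029005

We have X ~ Binomial(n=22, p=0.48).

For a Binomial distribution, the PMF gives us the probability of each outcome.

Using the PMF formula:
P(X = 15) = 0.029005

Rounded to 4 decimal places: 0.0290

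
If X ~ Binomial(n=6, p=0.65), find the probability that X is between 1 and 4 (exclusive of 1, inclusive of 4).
0.658598

We have X ~ Binomial(n=6, p=0.65).

To find P(1 < X ≤ 4), we use:
P(1 < X ≤ 4) = P(X ≤ 4) - P(X ≤ 1)
                 = F(4) - F(1)
                 = 0.680920 - 0.022322
                 = 0.658598

So there's approximately a 65.9% chance that X falls in this range.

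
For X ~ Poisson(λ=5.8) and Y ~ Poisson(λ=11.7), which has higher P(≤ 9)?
X has higher probability (P(X ≤ 9) = 0.9292 > P(Y ≤ 9) = 0.2696)

Compute P(≤ 9) for each distribution:

X ~ Poisson(λ=5.8):
P(X ≤ 9) = 0.9292

Y ~ Poisson(λ=11.7):
P(Y ≤ 9) = 0.2696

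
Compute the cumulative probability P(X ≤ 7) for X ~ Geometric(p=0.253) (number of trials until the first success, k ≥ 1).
0.870209

We have X ~ Geometric(p=0.253) (number of trials until the first success, k ≥ 1).

The CDF gives us P(X ≤ k).

Using the CDF:
P(X ≤ 7) = 0.870209

This means there's approximately a 87.0% chance that X is at most 7.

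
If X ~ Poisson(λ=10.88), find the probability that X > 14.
0.137369

We have X ~ Poisson(λ=10.88).

P(X > 14) = 1 - P(X ≤ 14)
                = 1 - F(14)
                = 1 - 0.862631
                = 0.137369

So there's approximately a 13.7% chance that X exceeds 14.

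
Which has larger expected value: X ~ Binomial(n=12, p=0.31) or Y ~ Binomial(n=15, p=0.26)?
Y has larger mean (3.9000 > 3.7200)

Compute the expected value for each distribution:

X ~ Binomial(n=12, p=0.31):
E[X] = 3.7200

Y ~ Binomial(n=15, p=0.26):
E[Y] = 3.9000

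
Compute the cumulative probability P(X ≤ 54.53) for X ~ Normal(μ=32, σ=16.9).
0.908756

We have X ~ Normal(μ=32, σ=16.9).

The CDF gives us P(X ≤ k).

Using the CDF:
P(X ≤ 54.53) = 0.908756

This means there's approximately a 90.9% chance that X is at most 54.53.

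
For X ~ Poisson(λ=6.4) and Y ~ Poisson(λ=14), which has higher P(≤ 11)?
X has higher probability (P(X ≤ 11) = 0.9693 > P(Y ≤ 11) = 0.2600)

Compute P(≤ 11) for each distribution:

X ~ Poisson(λ=6.4):
P(X ≤ 11) = 0.9693

Y ~ Poisson(λ=14):
P(Y ≤ 11) = 0.2600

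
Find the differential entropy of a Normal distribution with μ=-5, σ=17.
4.2522 nats

We have X ~ Normal(μ=-5, σ=17).

The differential entropy measures the uncertainty or information content of the distribution.

For a Normal distribution with μ=-5, σ=17:
h(X) = 4.2522 nats

(In bits, this would be 6.1346 bits.)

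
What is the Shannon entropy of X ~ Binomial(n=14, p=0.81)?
1.7801 nats

We have X ~ Binomial(n=14, p=0.81).

The Shannon entropy measures the uncertainty or information content of the distribution.

For a Binomial distribution with n=14, p=0.81:
H(X) = 1.7801 nats

(In bits, this would be 2.5681 bits.)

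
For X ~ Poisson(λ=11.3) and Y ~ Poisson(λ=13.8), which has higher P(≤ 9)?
X has higher probability (P(X ≤ 9) = 0.3089 > P(Y ≤ 9) = 0.1192)

Compute P(≤ 9) for each distribution:

X ~ Poisson(λ=11.3):
P(X ≤ 9) = 0.3089

Y ~ Poisson(λ=13.8):
P(Y ≤ 9) = 0.1192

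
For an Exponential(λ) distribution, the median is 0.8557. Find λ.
λ = 0.8100

For X ~ Exponential(λ), the CDF is F(x) = 1 - e^(-λx).
The median m satisfies F(m) = 0.5:
1 - e^(-λm) = 0.5
e^(-λm) = 0.5
λm = ln(2)
m = ln(2) / λ

Given m = 0.8557:
λ = ln(2) / 0.8557 = 0.693147 / 0.8557 = 0.8100

Verification: ln(2) / 0.8100 = 0.8557 ✓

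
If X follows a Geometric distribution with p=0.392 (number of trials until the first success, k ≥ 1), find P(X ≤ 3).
0.775244

We have X ~ Geometric(p=0.392) (number of trials until the first success, k ≥ 1).

The CDF gives us P(X ≤ k).

Using the CDF:
P(X ≤ 3) = 0.775244

This means there's approximately a 77.5% chance that X is at most 3.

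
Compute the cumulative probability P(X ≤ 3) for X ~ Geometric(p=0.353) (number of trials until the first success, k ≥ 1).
0.729160

We have X ~ Geometric(p=0.353) (number of trials until the first success, k ≥ 1).

The CDF gives us P(X ≤ k).

Using the CDF:
P(X ≤ 3) = 0.729160

This means there's approximately a 72.9% chance that X is at most 3.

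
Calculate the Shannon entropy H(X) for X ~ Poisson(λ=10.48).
2.5853 nats

We have X ~ Poisson(λ=10.48).

The Shannon entropy measures the uncertainty or information content of the distribution.

For a Poisson distribution with λ=10.48:
H(X) = 2.5853 nats

(In bits, this would be 3.7298 bits.)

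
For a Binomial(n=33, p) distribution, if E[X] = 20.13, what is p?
p = 0.61

For a Binomial(n, p) distribution:
E[X] = n × p

Given n = 33 and E[X] = 20.13:
20.13 = 33 × p
p = 20.13 / 33 = 0.61

Verification: Binomial(33, 0.61) has E[X] = 20.13 ✓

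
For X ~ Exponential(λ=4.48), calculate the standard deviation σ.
0.2232

We have X ~ Exponential(λ=4.48).

For an Exponential distribution with λ=4.48:
σ = √Var(X) = 0.2232

The standard deviation is the square root of the variance.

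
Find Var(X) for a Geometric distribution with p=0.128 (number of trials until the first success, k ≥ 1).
53.2227

We have X ~ Geometric(p=0.128) (number of trials until the first success, k ≥ 1).

For a Geometric distribution with p=0.128 (number of trials until the first success, k ≥ 1):
Var(X) = 53.2227

The variance measures the spread of the distribution around the mean.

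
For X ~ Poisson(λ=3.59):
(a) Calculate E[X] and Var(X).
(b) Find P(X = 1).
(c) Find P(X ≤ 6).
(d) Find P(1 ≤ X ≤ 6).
(a) E[X] = 3.5900, Var(X) = 3.5900
(b) P(X = 1) = 0.099078
(c) P(X ≤ 6) = 0.927550
(d) P(1 ≤ X ≤ 6) = 0.899952

We have X ~ Poisson(λ=3.59).

(a) Moments:
E[X] = 3.5900
Var(X) = 3.5900
σ = √Var(X) = 1.8947

(b) Point probability using PMF:
P(X = 1) = 0.099078

(c) Cumulative probability using CDF:
P(X ≤ 6) = F(6) = 0.927550

(d) Range probability:
P(1 ≤ X ≤ 6) = P(X ≤ 6) - P(X ≤ 0)
                   = F(6) - F(0)
                   = 0.927550 - 0.027598
                   = 0.899952

This means approximately 90.0% of outcomes fall in the interval [1, 6].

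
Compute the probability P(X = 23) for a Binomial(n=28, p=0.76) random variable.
0.141982

We have X ~ Binomial(n=28, p=0.76).

For a Binomial distribution, the PMF gives us the probability of each outcome.

Using the PMF formula:
P(X = 23) = 0.141982

Rounded to 4 decimal places: 0.1420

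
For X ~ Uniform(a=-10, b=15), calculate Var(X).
52.0833

We have X ~ Uniform(a=-10, b=15).

For a Uniform distribution with a=-10, b=15:
Var(X) = 52.0833

The variance measures the spread of the distribution around the mean.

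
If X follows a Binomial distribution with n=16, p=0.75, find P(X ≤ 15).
0.989977

We have X ~ Binomial(n=16, p=0.75).

The CDF gives us P(X ≤ k).

Using the CDF:
P(X ≤ 15) = 0.989977

This means there's approximately a 99.0% chance that X is at most 15.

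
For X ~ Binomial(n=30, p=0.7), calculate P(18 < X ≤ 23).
0.681155

We have X ~ Binomial(n=30, p=0.7).

To find P(18 < X ≤ 23), we use:
P(18 < X ≤ 23) = P(X ≤ 23) - P(X ≤ 18)
                 = F(23) - F(18)
                 = 0.840477 - 0.159322
                 = 0.681155

So there's approximately a 68.1% chance that X falls in this range.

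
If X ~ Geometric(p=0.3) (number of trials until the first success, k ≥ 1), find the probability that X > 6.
0.117649

We have X ~ Geometric(p=0.3) (number of trials until the first success, k ≥ 1).

P(X > 6) = 1 - P(X ≤ 6)
                = 1 - F(6)
                = 1 - 0.882351
                = 0.117649

So there's approximately a 11.8% chance that X exceeds 6.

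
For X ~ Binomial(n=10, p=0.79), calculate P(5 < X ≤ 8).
0.613766

We have X ~ Binomial(n=10, p=0.79).

To find P(5 < X ≤ 8), we use:
P(5 < X ≤ 8) = P(X ≤ 8) - P(X ≤ 5)
                 = F(8) - F(5)
                 = 0.653629 - 0.039862
                 = 0.613766

So there's approximately a 61.4% chance that X falls in this range.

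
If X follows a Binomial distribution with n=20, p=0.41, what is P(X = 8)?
0.178963

We have X ~ Binomial(n=20, p=0.41).

For a Binomial distribution, the PMF gives us the probability of each outcome.

Using the PMF formula:
P(X = 8) = 0.178963

Rounded to 4 decimal places: 0.1790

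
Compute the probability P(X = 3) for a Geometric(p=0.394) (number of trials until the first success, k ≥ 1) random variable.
0.144691

We have X ~ Geometric(p=0.394) (number of trials until the first success, k ≥ 1).

For a Geometric distribution, the PMF gives us the probability of each outcome.

Using the PMF formula:
P(X = 3) = 0.144691

Rounded to 4 decimal places: 0.1447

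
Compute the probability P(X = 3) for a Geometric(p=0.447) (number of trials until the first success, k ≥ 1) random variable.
0.136697

We have X ~ Geometric(p=0.447) (number of trials until the first success, k ≥ 1).

For a Geometric distribution, the PMF gives us the probability of each outcome.

Using the PMF formula:
P(X = 3) = 0.136697

Rounded to 4 decimal places: 0.1367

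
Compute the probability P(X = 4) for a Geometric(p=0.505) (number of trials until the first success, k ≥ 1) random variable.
0.061250

We have X ~ Geometric(p=0.505) (number of trials until the first success, k ≥ 1).

For a Geometric distribution, the PMF gives us the probability of each outcome.

Using the PMF formula:
P(X = 4) = 0.061250

Rounded to 4 decimal places: 0.0613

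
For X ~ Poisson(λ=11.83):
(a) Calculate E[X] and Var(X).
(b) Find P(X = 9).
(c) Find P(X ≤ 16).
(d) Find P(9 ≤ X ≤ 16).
(a) E[X] = 11.8300, Var(X) = 11.8300
(b) P(X = 9) = 0.091074
(c) P(X ≤ 16) = 0.907677
(d) P(9 ≤ X ≤ 16) = 0.741192

We have X ~ Poisson(λ=11.83).

(a) Moments:
E[X] = 11.8300
Var(X) = 11.8300
σ = √Var(X) = 3.4395

(b) Point probability using PMF:
P(X = 9) = 0.091074

(c) Cumulative probability using CDF:
P(X ≤ 16) = F(16) = 0.907677

(d) Range probability:
P(9 ≤ X ≤ 16) = P(X ≤ 16) - P(X ≤ 8)
                   = F(16) - F(8)
                   = 0.907677 - 0.166485
                   = 0.741192

This means approximately 74.1% of outcomes fall in the interval [9, 16].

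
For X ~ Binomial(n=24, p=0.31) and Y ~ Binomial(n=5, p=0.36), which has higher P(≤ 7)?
Y has higher probability (P(Y ≤ 7) = 1.0000 > P(X ≤ 7) = 0.5219)

Compute P(≤ 7) for each distribution:

X ~ Binomial(n=24, p=0.31):
P(X ≤ 7) = 0.5219

Y ~ Binomial(n=5, p=0.36):
P(Y ≤ 7) = 1.0000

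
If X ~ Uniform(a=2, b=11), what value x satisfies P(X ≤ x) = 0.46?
6.1400

We have X ~ Uniform(a=2, b=11).

We want to find x such that P(X ≤ x) = 0.46.

This is the 46th percentile, which means 46% of values fall below this point.

Using the inverse CDF (quantile function):
x = F⁻¹(0.46) = 6.1400

Verification: P(X ≤ 6.1400) = 0.46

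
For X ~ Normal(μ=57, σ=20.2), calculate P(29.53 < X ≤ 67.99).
0.619869

We have X ~ Normal(μ=57, σ=20.2).

To find P(29.53 < X ≤ 67.99), we use:
P(29.53 < X ≤ 67.99) = P(X ≤ 67.99) - P(X ≤ 29.53)
                 = F(67.99) - F(29.53)
                 = 0.706800 - 0.086931
                 = 0.619869

So there's approximately a 62.0% chance that X falls in this range.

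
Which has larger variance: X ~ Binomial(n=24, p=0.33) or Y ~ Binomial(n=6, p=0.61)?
X has larger variance (5.3064 > 1.4274)

Compute the variance for each distribution:

X ~ Binomial(n=24, p=0.33):
Var(X) = 5.3064

Y ~ Binomial(n=6, p=0.61):
Var(Y) = 1.4274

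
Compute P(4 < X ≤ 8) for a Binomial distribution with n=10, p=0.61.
0.797253

We have X ~ Binomial(n=10, p=0.61).

To find P(4 < X ≤ 8), we use:
P(4 < X ≤ 8) = P(X ≤ 8) - P(X ≤ 4)
                 = F(8) - F(4)
                 = 0.947259 - 0.150007
                 = 0.797253

So there's approximately a 79.7% chance that X falls in this range.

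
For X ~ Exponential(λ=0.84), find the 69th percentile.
1.3943

We have X ~ Exponential(λ=0.84).

We want to find x such that P(X ≤ x) = 0.69.

This is the 69th percentile, which means 69% of values fall below this point.

Using the inverse CDF (quantile function):
x = F⁻¹(0.69) = 1.3943

Verification: P(X ≤ 1.3943) = 0.69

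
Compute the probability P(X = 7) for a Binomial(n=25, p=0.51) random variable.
0.011439

We have X ~ Binomial(n=25, p=0.51).

For a Binomial distribution, the PMF gives us the probability of each outcome.

Using the PMF formula:
P(X = 7) = 0.011439

Rounded to 4 decimal places: 0.0114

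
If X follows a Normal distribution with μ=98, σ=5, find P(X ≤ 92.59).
0.139626

We have X ~ Normal(μ=98, σ=5).

The CDF gives us P(X ≤ k).

Using the CDF:
P(X ≤ 92.59) = 0.139626

This means there's approximately a 14.0% chance that X is at most 92.59.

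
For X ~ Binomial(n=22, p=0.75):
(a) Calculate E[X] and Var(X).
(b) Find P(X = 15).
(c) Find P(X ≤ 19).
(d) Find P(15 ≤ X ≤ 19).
(a) E[X] = 16.5000, Var(X) = 4.1250
(b) P(X = 15) = 0.139103
(c) P(X ≤ 19) = 0.939351
(d) P(15 ≤ X ≤ 19) = 0.777823

We have X ~ Binomial(n=22, p=0.75).

(a) Moments:
E[X] = 16.5000
Var(X) = 4.1250
σ = √Var(X) = 2.0310

(b) Point probability using PMF:
P(X = 15) = 0.139103

(c) Cumulative probability using CDF:
P(X ≤ 19) = F(19) = 0.939351

(d) Range probability:
P(15 ≤ X ≤ 19) = P(X ≤ 19) - P(X ≤ 14)
                   = F(19) - F(14)
                   = 0.939351 - 0.161528
                   = 0.777823

This means approximately 77.8% of outcomes fall in the interval [15, 19].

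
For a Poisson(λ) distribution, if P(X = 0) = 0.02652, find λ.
λ = 3.6299

For a Poisson(λ) distribution, the PMF at 0 is:
P(X = 0) = λ^0 e^(-λ) / 0! = e^(-λ)

Given P(X = 0) = 0.02652:
e^(-λ) = 0.02652
-λ = ln(0.02652)
λ = -ln(0.02652) = 3.6299

Verification: e^(-3.6299) = 0.02652 ✓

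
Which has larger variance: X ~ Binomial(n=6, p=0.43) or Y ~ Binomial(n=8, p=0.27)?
Y has larger variance (1.5768 > 1.4706)

Compute the variance for each distribution:

X ~ Binomial(n=6, p=0.43):
Var(X) = 1.4706

Y ~ Binomial(n=8, p=0.27):
Var(Y) = 1.5768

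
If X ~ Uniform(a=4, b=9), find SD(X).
1.4434

We have X ~ Uniform(a=4, b=9).

For a Uniform distribution with a=4, b=9:
σ = √Var(X) = 1.4434

The standard deviation is the square root of the variance.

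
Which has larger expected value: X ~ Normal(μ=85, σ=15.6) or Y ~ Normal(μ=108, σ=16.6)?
Y has larger mean (108.0000 > 85.0000)

Compute the expected value for each distribution:

X ~ Normal(μ=85, σ=15.6):
E[X] = 85.0000

Y ~ Normal(μ=108, σ=16.6):
E[Y] = 108.0000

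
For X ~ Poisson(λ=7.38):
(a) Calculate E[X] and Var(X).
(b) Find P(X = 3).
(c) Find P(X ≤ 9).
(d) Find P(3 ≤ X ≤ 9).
(a) E[X] = 7.3800, Var(X) = 7.3800
(b) P(X = 3) = 0.041776
(c) P(X ≤ 9) = 0.789972
(d) P(3 ≤ X ≤ 9) = 0.767764

We have X ~ Poisson(λ=7.38).

(a) Moments:
E[X] = 7.3800
Var(X) = 7.3800
σ = √Var(X) = 2.7166

(b) Point probability using PMF:
P(X = 3) = 0.041776

(c) Cumulative probability using CDF:
P(X ≤ 9) = F(9) = 0.789972

(d) Range probability:
P(3 ≤ X ≤ 9) = P(X ≤ 9) - P(X ≤ 2)
                   = F(9) - F(2)
                   = 0.789972 - 0.022208
                   = 0.767764

This means approximately 76.8% of outcomes fall in the interval [3, 9].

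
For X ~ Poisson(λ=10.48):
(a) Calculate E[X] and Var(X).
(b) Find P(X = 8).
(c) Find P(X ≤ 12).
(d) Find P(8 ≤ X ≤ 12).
(a) E[X] = 10.4800, Var(X) = 10.4800
(b) P(X = 8) = 0.101383
(c) P(X ≤ 12) = 0.744026
(d) P(8 ≤ X ≤ 12) = 0.563972

We have X ~ Poisson(λ=10.48).

(a) Moments:
E[X] = 10.4800
Var(X) = 10.4800
σ = √Var(X) = 3.2373

(b) Point probability using PMF:
P(X = 8) = 0.101383

(c) Cumulative probability using CDF:
P(X ≤ 12) = F(12) = 0.744026

(d) Range probability:
P(8 ≤ X ≤ 12) = P(X ≤ 12) - P(X ≤ 7)
                   = F(12) - F(7)
                   = 0.744026 - 0.180053
                   = 0.563972

This means approximately 56.4% of outcomes fall in the interval [8, 12].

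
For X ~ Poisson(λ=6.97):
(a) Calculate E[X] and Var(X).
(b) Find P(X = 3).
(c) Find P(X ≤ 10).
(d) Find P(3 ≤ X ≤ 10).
(a) E[X] = 6.9700, Var(X) = 6.9700
(b) P(X = 3) = 0.053029
(c) P(X ≤ 10) = 0.903595
(d) P(3 ≤ X ≤ 10) = 0.873281

We have X ~ Poisson(λ=6.97).

(a) Moments:
E[X] = 6.9700
Var(X) = 6.9700
σ = √Var(X) = 2.6401

(b) Point probability using PMF:
P(X = 3) = 0.053029

(c) Cumulative probability using CDF:
P(X ≤ 10) = F(10) = 0.903595

(d) Range probability:
P(3 ≤ X ≤ 10) = P(X ≤ 10) - P(X ≤ 2)
                   = F(10) - F(2)
                   = 0.903595 - 0.030314
                   = 0.873281

This means approximately 87.3% of outcomes fall in the interval [3, 10].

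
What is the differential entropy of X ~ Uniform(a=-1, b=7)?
2.0794 nats

We have X ~ Uniform(a=-1, b=7).

The differential entropy measures the uncertainty or information content of the distribution.

For a Uniform distribution with a=-1, b=7:
h(X) = 2.0794 nats

(In bits, this would be 3.0000 bits.)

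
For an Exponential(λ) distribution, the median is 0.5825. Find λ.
λ = 1.1900

For X ~ Exponential(λ), the CDF is F(x) = 1 - e^(-λx).
The median m satisfies F(m) = 0.5:
1 - e^(-λm) = 0.5
e^(-λm) = 0.5
λm = ln(2)
m = ln(2) / λ

Given m = 0.5825:
λ = ln(2) / 0.5825 = 0.693147 / 0.5825 = 1.1900

Verification: ln(2) / 1.1900 = 0.5825 ✓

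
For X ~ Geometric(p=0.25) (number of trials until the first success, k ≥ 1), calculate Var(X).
12.0000

We have X ~ Geometric(p=0.25) (number of trials until the first success, k ≥ 1).

For a Geometric distribution with p=0.25 (number of trials until the first success, k ≥ 1):
Var(X) = 12.0000

The variance measures the spread of the distribution around the mean.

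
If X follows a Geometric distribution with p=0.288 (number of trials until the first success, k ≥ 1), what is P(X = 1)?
0.288000

We have X ~ Geometric(p=0.288) (number of trials until the first success, k ≥ 1).

For a Geometric distribution, the PMF gives us the probability of each outcome.

Using the PMF formula:
P(X = 1) = 0.288000

Rounded to 4 decimal places: 0.2880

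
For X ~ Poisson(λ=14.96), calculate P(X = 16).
0.095772

We have X ~ Poisson(λ=14.96).

For a Poisson distribution, the PMF gives us the probability of each outcome.

Using the PMF formula:
P(X = 16) = 0.095772

Rounded to 4 decimal places: 0.0958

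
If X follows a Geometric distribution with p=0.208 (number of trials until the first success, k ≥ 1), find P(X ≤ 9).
0.877390

We have X ~ Geometric(p=0.208) (number of trials until the first success, k ≥ 1).

The CDF gives us P(X ≤ k).

Using the CDF:
P(X ≤ 9) = 0.877390

This means there's approximately a 87.7% chance that X is at most 9.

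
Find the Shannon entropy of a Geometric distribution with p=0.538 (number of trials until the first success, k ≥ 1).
1.2830 nats

We have X ~ Geometric(p=0.538) (number of trials until the first success, k ≥ 1).

The Shannon entropy measures the uncertainty or information content of the distribution.

For a Geometric distribution with p=0.538 (number of trials until the first success, k ≥ 1):
H(X) = 1.2830 nats

(In bits, this would be 1.8510 bits.)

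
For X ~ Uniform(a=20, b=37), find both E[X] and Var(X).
E[X] = 28.5000, Var(X) = 24.0833

We have X ~ Uniform(a=20, b=37).

For a Uniform distribution with a=20, b=37:

Expected value:
E[X] = 28.5000

Variance:
Var(X) = 24.0833

Standard deviation:
σ = √Var(X) = 4.9075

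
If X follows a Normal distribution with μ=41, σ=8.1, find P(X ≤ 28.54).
0.061991

We have X ~ Normal(μ=41, σ=8.1).

The CDF gives us P(X ≤ k).

Using the CDF:
P(X ≤ 28.54) = 0.061991

This means there's approximately a 6.2% chance that X is at most 28.54.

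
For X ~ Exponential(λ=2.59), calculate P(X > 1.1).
0.057902

We have X ~ Exponential(λ=2.59).

P(X > 1.1) = 1 - P(X ≤ 1.1)
                = 1 - F(1.1)
                = 1 - 0.942098
                = 0.057902

So there's approximately a 5.8% chance that X exceeds 1.1.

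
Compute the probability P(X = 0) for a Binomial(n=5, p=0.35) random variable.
0.116029

We have X ~ Binomial(n=5, p=0.35).

For a Binomial distribution, the PMF gives us the probability of each outcome.

Using the PMF formula:
P(X = 0) = 0.116029

Rounded to 4 decimal places: 0.1160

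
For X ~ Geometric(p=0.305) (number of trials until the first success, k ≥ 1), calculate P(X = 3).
0.147323

We have X ~ Geometric(p=0.305) (number of trials until the first success, k ≥ 1).

For a Geometric distribution, the PMF gives us the probability of each outcome.

Using the PMF formula:
P(X = 3) = 0.147323

Rounded to 4 decimal places: 0.1473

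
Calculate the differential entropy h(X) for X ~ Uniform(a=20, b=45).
3.2189 nats

We have X ~ Uniform(a=20, b=45).

The differential entropy measures the uncertainty or information content of the distribution.

For a Uniform distribution with a=20, b=45:
h(X) = 3.2189 nats

(In bits, this would be 4.6439 bits.)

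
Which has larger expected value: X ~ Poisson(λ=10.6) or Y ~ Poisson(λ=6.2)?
X has larger mean (10.6000 > 6.2000)

Compute the expected value for each distribution:

X ~ Poisson(λ=10.6):
E[X] = 10.6000

Y ~ Poisson(λ=6.2):
E[Y] = 6.2000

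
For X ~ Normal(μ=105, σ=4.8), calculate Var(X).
23.0400

We have X ~ Normal(μ=105, σ=4.8).

For a Normal distribution with μ=105, σ=4.8:
Var(X) = 23.0400

The variance measures the spread of the distribution around the mean.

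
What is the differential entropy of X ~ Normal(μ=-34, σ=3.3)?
2.6129 nats

We have X ~ Normal(μ=-34, σ=3.3).

The differential entropy measures the uncertainty or information content of the distribution.

For a Normal distribution with μ=-34, σ=3.3:
h(X) = 2.6129 nats

(In bits, this would be 3.7696 bits.)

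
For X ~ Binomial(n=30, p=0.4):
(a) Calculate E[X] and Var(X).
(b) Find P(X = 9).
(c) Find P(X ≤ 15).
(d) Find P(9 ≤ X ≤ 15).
(a) E[X] = 12.0000, Var(X) = 7.2000
(b) P(X = 9) = 0.082275
(c) P(X ≤ 15) = 0.902943
(d) P(9 ≤ X ≤ 15) = 0.808932

We have X ~ Binomial(n=30, p=0.4).

(a) Moments:
E[X] = 12.0000
Var(X) = 7.2000
σ = √Var(X) = 2.6833

(b) Point probability using PMF:
P(X = 9) = 0.082275

(c) Cumulative probability using CDF:
P(X ≤ 15) = F(15) = 0.902943

(d) Range probability:
P(9 ≤ X ≤ 15) = P(X ≤ 15) - P(X ≤ 8)
                   = F(15) - F(8)
                   = 0.902943 - 0.094011
                   = 0.808932

This means approximately 80.9% of outcomes fall in the interval [9, 15].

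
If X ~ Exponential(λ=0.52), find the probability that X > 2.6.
0.258722

We have X ~ Exponential(λ=0.52).

P(X > 2.6) = 1 - P(X ≤ 2.6)
                = 1 - F(2.6)
                = 1 - 0.741278
                = 0.258722

So there's approximately a 25.9% chance that X exceeds 2.6.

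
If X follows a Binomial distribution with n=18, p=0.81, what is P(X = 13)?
0.137073

We have X ~ Binomial(n=18, p=0.81).

For a Binomial distribution, the PMF gives us the probability of each outcome.

Using the PMF formula:
P(X = 13) = 0.137073

Rounded to 4 decimal places: 0.1371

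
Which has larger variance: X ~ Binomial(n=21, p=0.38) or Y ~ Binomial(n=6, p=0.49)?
X has larger variance (4.9476 > 1.4994)

Compute the variance for each distribution:

X ~ Binomial(n=21, p=0.38):
Var(X) = 4.9476

Y ~ Binomial(n=6, p=0.49):
Var(Y) = 1.4994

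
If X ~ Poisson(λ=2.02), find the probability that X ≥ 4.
0.146503

We have X ~ Poisson(λ=2.02).

For discrete distributions, P(X ≥ 4) = 1 - P(X ≤ 3).

P(X ≤ 3) = 0.853497
P(X ≥ 4) = 1 - 0.853497 = 0.146503

So there's approximately a 14.7% chance that X is at least 4.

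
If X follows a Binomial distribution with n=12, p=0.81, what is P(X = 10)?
0.289669

We have X ~ Binomial(n=12, p=0.81).

For a Binomial distribution, the PMF gives us the probability of each outcome.

Using the PMF formula:
P(X = 10) = 0.289669

Rounded to 4 decimal places: 0.2897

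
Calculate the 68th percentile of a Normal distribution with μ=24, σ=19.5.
33.1201

We have X ~ Normal(μ=24, σ=19.5).

We want to find x such that P(X ≤ x) = 0.68.

This is the 68th percentile, which means 68% of values fall below this point.

Using the inverse CDF (quantile function):
x = F⁻¹(0.68) = 33.1201

Verification: P(X ≤ 33.1201) = 0.68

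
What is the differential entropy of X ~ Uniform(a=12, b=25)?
2.5649 nats

We have X ~ Uniform(a=12, b=25).

The differential entropy measures the uncertainty or information content of the distribution.

For a Uniform distribution with a=12, b=25:
h(X) = 2.5649 nats

(In bits, this would be 3.7004 bits.)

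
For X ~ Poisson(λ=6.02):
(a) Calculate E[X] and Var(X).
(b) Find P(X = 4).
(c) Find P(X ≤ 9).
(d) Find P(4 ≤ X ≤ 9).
(a) E[X] = 6.0200, Var(X) = 6.0200
(b) P(X = 4) = 0.132960
(c) P(X ≤ 9) = 0.914692
(d) P(4 ≤ X ≤ 9) = 0.765264

We have X ~ Poisson(λ=6.02).

(a) Moments:
E[X] = 6.0200
Var(X) = 6.0200
σ = √Var(X) = 2.4536

(b) Point probability using PMF:
P(X = 4) = 0.132960

(c) Cumulative probability using CDF:
P(X ≤ 9) = F(9) = 0.914692

(d) Range probability:
P(4 ≤ X ≤ 9) = P(X ≤ 9) - P(X ≤ 3)
                   = F(9) - F(3)
                   = 0.914692 - 0.149428
                   = 0.765264

This means approximately 76.5% of outcomes fall in the interval [4, 9].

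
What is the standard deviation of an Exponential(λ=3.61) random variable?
0.2770

We have X ~ Exponential(λ=3.61).

For an Exponential distribution with λ=3.61:
σ = √Var(X) = 0.2770

The standard deviation is the square root of the variance.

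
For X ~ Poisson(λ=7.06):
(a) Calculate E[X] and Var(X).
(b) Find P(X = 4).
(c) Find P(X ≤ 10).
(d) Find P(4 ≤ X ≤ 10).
(a) E[X] = 7.0600, Var(X) = 7.0600
(b) P(X = 4) = 0.088897
(c) P(X ≤ 10) = 0.897166
(d) P(4 ≤ X ≤ 10) = 0.818475

We have X ~ Poisson(λ=7.06).

(a) Moments:
E[X] = 7.0600
Var(X) = 7.0600
σ = √Var(X) = 2.6571

(b) Point probability using PMF:
P(X = 4) = 0.088897

(c) Cumulative probability using CDF:
P(X ≤ 10) = F(10) = 0.897166

(d) Range probability:
P(4 ≤ X ≤ 10) = P(X ≤ 10) - P(X ≤ 3)
                   = F(10) - F(3)
                   = 0.897166 - 0.078691
                   = 0.818475

This means approximately 81.8% of outcomes fall in the interval [4, 10].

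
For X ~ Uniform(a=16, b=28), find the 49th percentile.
21.8800

We have X ~ Uniform(a=16, b=28).

We want to find x such that P(X ≤ x) = 0.49.

This is the 49th percentile, which means 49% of values fall below this point.

Using the inverse CDF (quantile function):
x = F⁻¹(0.49) = 21.8800

Verification: P(X ≤ 21.8800) = 0.49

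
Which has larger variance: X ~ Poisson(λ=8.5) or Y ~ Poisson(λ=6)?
X has larger variance (8.5000 > 6.0000)

Compute the variance for each distribution:

X ~ Poisson(λ=8.5):
Var(X) = 8.5000

Y ~ Poisson(λ=6):
Var(Y) = 6.0000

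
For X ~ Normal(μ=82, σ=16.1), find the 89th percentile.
101.7471

We have X ~ Normal(μ=82, σ=16.1).

We want to find x such that P(X ≤ x) = 0.89.

This is the 89th percentile, which means 89% of values fall below this point.

Using the inverse CDF (quantile function):
x = F⁻¹(0.89) = 101.7471

Verification: P(X ≤ 101.7471) = 0.89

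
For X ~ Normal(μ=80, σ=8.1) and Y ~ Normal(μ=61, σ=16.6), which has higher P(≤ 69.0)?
Y has higher probability (P(Y ≤ 69.0) = 0.6851 > P(X ≤ 69.0) = 0.0872)

Compute P(≤ 69.0) for each distribution:

X ~ Normal(μ=80, σ=8.1):
P(X ≤ 69.0) = 0.0872

Y ~ Normal(μ=61, σ=16.6):
P(Y ≤ 69.0) = 0.6851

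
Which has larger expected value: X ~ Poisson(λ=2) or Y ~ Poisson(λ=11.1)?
Y has larger mean (11.1000 > 2.0000)

Compute the expected value for each distribution:

X ~ Poisson(λ=2):
E[X] = 2.0000

Y ~ Poisson(λ=11.1):
E[Y] = 11.1000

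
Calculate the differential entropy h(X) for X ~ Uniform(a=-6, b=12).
2.8904 nats

We have X ~ Uniform(a=-6, b=12).

The differential entropy measures the uncertainty or information content of the distribution.

For a Uniform distribution with a=-6, b=12:
h(X) = 2.8904 nats

(In bits, this would be 4.1699 bits.)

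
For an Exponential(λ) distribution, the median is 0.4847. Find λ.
λ = 1.4301

For X ~ Exponential(λ), the CDF is F(x) = 1 - e^(-λx).
The median m satisfies F(m) = 0.5:
1 - e^(-λm) = 0.5
e^(-λm) = 0.5
λm = ln(2)
m = ln(2) / λ

Given m = 0.4847:
λ = ln(2) / 0.4847 = 0.693147 / 0.4847 = 1.4301

Verification: ln(2) / 1.4301 = 0.4847 ✓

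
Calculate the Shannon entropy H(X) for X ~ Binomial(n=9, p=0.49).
1.8227 nats

We have X ~ Binomial(n=9, p=0.49).

The Shannon entropy measures the uncertainty or information content of the distribution.

For a Binomial distribution with n=9, p=0.49:
H(X) = 1.8227 nats

(In bits, this would be 2.6296 bits.)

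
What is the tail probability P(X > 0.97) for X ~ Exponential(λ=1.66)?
0.199848

We have X ~ Exponential(λ=1.66).

P(X > 0.97) = 1 - P(X ≤ 0.97)
                = 1 - F(0.97)
                = 1 - 0.800152
                = 0.199848

So there's approximately a 20.0% chance that X exceeds 0.97.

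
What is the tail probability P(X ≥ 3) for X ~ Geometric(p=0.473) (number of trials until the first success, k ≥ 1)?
0.277729

We have X ~ Geometric(p=0.473) (number of trials until the first success, k ≥ 1).

For discrete distributions, P(X ≥ 3) = 1 - P(X ≤ 2).

P(X ≤ 2) = 0.722271
P(X ≥ 3) = 1 - 0.722271 = 0.277729

So there's approximately a 27.8% chance that X is at least 3.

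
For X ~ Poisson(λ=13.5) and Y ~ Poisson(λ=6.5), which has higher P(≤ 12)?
Y has higher probability (P(Y ≤ 12) = 0.9840 > P(X ≤ 12) = 0.4093)

Compute P(≤ 12) for each distribution:

X ~ Poisson(λ=13.5):
P(X ≤ 12) = 0.4093

Y ~ Poisson(λ=6.5):
P(Y ≤ 12) = 0.9840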